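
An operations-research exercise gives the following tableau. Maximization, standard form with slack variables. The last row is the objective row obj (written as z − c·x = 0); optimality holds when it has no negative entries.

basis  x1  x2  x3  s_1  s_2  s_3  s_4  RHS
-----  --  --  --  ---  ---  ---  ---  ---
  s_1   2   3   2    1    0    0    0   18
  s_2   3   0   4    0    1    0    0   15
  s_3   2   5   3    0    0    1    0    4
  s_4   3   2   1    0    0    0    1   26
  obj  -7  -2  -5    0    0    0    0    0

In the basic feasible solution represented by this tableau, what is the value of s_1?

18

s_1 is basic (row 1); its value is the RHS of that row, 18.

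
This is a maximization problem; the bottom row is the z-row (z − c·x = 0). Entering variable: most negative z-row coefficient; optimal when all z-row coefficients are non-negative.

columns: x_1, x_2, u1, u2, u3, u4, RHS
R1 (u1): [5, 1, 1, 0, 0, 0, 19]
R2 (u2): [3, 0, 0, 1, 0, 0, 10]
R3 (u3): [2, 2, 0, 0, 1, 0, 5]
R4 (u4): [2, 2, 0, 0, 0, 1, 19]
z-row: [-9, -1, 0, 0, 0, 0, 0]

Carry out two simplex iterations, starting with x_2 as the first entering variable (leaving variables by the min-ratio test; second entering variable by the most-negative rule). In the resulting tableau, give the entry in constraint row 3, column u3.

1/2

Ratio test on column x_2 — row 1: 19/1 = 19; row 2: entry 0 ≤ 0; row 3: 5/2 = 5/2; row 4: 19/2 = 19/2. Minimum is 5/2 at row 3 (u3 leaves); pivot element 2.
Divide row 3 by 2; eliminate column x_2 from the other rows.
Second iteration: most negative z-row entry is -8 in column x_1, so x_1 enters.
Ratio test on column x_1 — row 1: (33/2)/4 = 33/8; row 2: 10/3 = 10/3; row 3: (5/2)/1 = 5/2; row 4: entry 0 ≤ 0. Minimum is 5/2 at row 3 (x_2 leaves); pivot element 1.
Divide row 3 by 1; eliminate column x_1 from the other rows.
After both pivots, the entry at constraint row 3, column u3 is 1/2.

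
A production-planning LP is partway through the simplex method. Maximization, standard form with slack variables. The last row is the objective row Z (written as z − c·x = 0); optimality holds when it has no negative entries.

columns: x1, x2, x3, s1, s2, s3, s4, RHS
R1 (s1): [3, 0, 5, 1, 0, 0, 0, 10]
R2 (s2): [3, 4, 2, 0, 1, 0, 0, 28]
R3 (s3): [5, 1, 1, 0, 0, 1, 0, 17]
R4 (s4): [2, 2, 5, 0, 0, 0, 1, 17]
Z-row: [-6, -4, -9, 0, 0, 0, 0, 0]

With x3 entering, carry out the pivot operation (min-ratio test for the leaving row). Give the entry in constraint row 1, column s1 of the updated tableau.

Ratio test on column x3 — row 1: 10/5 = 2; row 2: 28/2 = 14; row 3: 17/1 = 17; row 4: 17/5 = 17/5. Minimum is 2 at row 1 (s1 leaves); pivot element 5.
Divide row 1 by 5; eliminate column x3 from the other rows.
In the new row 1, the s1 entry is the old entry divided by the pivot: 1/5 = 1/5.

1/5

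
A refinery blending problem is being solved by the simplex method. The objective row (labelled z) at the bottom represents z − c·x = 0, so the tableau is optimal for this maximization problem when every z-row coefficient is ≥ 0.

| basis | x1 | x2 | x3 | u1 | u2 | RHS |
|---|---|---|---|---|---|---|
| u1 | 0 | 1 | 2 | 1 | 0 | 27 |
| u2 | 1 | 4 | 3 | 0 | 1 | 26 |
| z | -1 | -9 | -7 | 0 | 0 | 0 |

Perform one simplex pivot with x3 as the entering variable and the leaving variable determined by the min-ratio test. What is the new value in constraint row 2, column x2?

4/3

Ratio test on column x3 — row 1: 27/2 = 27/2; row 2: 26/3 = 26/3. Minimum is 26/3 at row 2 (u2 leaves); pivot element 3.
Divide row 2 by 3; eliminate column x3 from the other rows.
In the new row 2, the x2 entry is the old entry divided by the pivot: 4/3 = 4/3.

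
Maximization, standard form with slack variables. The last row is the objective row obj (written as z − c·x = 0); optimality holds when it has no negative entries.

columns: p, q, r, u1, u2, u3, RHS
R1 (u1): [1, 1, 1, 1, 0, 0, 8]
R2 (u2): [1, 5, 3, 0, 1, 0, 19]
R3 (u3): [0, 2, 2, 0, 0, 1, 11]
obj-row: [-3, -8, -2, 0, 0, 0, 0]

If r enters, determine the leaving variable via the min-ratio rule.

Column r entries and ratios — u1: 8/1 = 8; u2: 19/3 = 19/3; u3: 11/2 = 11/2.
Smallest ratio is 11/2 in the row of u3, so u3 leaves.

u3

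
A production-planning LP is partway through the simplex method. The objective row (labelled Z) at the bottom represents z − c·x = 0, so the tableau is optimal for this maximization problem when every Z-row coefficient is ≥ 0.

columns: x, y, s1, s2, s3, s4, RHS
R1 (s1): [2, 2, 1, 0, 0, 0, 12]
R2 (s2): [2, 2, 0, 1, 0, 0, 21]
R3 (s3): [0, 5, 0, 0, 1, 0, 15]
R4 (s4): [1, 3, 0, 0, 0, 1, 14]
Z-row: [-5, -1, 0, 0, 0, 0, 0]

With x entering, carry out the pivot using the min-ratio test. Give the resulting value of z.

Ratio test on column x — row 1: 12/2 = 6; row 2: 21/2 = 21/2; row 3: entry 0 ≤ 0; row 4: 14/1 = 14. Minimum is 6 at row 1 (s1 leaves); pivot element 2.
Pivot on row 1; the Z-row RHS becomes 0 − (-5)·6 = 30.

30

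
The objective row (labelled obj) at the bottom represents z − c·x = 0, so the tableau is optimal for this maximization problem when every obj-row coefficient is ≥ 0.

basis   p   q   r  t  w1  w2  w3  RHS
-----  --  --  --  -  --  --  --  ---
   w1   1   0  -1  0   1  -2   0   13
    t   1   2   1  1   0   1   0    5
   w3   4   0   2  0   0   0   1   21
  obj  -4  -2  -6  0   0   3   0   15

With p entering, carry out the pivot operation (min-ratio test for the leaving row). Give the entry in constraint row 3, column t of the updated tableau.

Ratio test on column p — row 1: 13/1 = 13; row 2: 5/1 = 5; row 3: 21/4 = 21/4. Minimum is 5 at row 2 (t leaves); pivot element 1.
Divide row 2 by 1; eliminate column p from the other rows.
Row 3 update in column t: 0 − 4·1 = -4.

-4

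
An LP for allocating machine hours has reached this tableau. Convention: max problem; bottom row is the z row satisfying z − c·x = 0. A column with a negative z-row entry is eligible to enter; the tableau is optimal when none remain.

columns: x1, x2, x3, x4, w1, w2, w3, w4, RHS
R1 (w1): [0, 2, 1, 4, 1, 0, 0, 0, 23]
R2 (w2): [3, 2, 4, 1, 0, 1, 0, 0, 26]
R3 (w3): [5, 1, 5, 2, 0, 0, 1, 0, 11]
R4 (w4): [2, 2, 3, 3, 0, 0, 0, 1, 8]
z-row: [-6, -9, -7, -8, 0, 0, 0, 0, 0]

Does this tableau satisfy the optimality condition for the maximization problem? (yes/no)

no

The z-row has a negative entry -9 in column x2, so it is not optimal.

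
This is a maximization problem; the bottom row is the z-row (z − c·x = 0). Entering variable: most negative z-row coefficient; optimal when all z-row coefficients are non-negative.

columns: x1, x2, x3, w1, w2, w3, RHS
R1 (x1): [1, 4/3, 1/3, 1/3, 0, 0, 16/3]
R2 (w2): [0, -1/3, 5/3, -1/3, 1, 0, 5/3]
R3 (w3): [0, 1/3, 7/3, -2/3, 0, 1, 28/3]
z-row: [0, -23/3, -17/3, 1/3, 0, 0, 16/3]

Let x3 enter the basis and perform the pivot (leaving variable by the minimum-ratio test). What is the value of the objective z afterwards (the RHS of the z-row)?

11

Ratio test on column x3 — row 1: (16/3)/(1/3) = 16; row 2: (5/3)/(5/3) = 1; row 3: (28/3)/(7/3) = 4. Minimum is 1 at row 2 (w2 leaves); pivot element 5/3.
Pivot on row 2; the z-row RHS becomes 16/3 − (-17/3)·1 = 11.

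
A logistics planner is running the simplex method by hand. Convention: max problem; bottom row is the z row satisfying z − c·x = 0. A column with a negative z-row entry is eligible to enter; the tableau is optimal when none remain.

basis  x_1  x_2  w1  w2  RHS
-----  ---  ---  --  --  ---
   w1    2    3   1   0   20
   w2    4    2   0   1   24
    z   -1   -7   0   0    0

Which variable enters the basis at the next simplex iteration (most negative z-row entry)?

x_2

Negative z-row entries: x_1: -1, x_2: -7.
The most negative is -7 in column x_2, so x_2 enters.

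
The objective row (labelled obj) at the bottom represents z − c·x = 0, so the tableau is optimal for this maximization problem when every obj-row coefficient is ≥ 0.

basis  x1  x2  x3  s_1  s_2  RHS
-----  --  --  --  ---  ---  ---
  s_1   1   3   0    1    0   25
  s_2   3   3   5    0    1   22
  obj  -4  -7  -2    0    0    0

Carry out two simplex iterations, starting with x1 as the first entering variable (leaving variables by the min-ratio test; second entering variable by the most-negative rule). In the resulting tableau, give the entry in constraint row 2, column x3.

Ratio test on column x1 — row 1: 25/1 = 25; row 2: 22/3 = 22/3. Minimum is 22/3 at row 2 (s_2 leaves); pivot element 3.
Divide row 2 by 3; eliminate column x1 from the other rows.
Second iteration: most negative obj-row entry is -3 in column x2, so x2 enters.
Ratio test on column x2 — row 1: (53/3)/2 = 53/6; row 2: (22/3)/1 = 22/3. Minimum is 22/3 at row 2 (x1 leaves); pivot element 1.
Divide row 2 by 1; eliminate column x2 from the other rows.
After both pivots, the entry at constraint row 2, column x3 is 5/3.

5/3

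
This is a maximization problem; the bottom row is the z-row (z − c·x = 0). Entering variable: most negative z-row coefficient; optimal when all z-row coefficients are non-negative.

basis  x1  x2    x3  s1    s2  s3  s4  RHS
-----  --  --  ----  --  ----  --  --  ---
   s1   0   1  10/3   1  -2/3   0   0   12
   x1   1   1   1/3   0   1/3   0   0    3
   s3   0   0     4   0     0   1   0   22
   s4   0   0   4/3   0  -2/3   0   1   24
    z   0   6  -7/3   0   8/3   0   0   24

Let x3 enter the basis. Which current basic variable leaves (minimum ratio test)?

s1

Column x3 entries and ratios — s1: 12/(10/3) = 18/5; x1: 3/(1/3) = 9; s3: 22/4 = 11/2; s4: 24/(4/3) = 18.
Smallest ratio is 18/5 in the row of s1, so s1 leaves.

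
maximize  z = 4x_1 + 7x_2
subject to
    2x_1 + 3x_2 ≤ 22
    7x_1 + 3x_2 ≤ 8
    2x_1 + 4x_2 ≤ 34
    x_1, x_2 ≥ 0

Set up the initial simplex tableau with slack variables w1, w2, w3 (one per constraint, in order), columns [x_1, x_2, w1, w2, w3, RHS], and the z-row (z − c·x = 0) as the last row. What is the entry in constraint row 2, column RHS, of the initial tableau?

8

The RHS of constraint 2 is b_2 = 8.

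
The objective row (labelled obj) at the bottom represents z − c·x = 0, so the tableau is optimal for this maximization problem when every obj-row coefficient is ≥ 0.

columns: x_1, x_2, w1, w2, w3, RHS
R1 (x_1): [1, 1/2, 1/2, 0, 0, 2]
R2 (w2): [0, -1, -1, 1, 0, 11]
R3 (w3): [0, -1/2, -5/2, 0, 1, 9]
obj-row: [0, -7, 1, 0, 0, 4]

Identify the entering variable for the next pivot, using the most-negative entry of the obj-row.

Negative obj-row entries: x_2: -7.
The most negative is -7 in column x_2, so x_2 enters.

x_2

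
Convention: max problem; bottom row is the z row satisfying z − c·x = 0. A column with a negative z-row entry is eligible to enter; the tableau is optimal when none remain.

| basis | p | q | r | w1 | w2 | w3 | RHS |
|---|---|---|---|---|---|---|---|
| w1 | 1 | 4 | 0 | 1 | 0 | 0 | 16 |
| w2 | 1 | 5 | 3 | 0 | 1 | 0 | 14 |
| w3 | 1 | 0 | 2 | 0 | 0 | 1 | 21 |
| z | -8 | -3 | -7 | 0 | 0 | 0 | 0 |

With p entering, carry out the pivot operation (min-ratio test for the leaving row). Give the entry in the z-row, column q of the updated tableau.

Ratio test on column p — row 1: 16/1 = 16; row 2: 14/1 = 14; row 3: 21/1 = 21. Minimum is 14 at row 2 (w2 leaves); pivot element 1.
Divide row 2 by 1; eliminate column p from the other rows.
z-row update in column q: -3 − (-8)·5 = 37.

37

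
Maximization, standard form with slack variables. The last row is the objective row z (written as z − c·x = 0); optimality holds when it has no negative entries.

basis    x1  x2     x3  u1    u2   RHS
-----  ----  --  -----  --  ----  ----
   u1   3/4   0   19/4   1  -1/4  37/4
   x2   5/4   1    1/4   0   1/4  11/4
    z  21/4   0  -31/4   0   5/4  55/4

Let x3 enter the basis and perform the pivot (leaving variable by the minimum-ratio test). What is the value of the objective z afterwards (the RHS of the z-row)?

Ratio test on column x3 — row 1: (37/4)/(19/4) = 37/19; row 2: (11/4)/(1/4) = 11. Minimum is 37/19 at row 1 (u1 leaves); pivot element 19/4.
Pivot on row 1; the z-row RHS becomes 55/4 − (-31/4)·(37/19) = 548/19.

548/19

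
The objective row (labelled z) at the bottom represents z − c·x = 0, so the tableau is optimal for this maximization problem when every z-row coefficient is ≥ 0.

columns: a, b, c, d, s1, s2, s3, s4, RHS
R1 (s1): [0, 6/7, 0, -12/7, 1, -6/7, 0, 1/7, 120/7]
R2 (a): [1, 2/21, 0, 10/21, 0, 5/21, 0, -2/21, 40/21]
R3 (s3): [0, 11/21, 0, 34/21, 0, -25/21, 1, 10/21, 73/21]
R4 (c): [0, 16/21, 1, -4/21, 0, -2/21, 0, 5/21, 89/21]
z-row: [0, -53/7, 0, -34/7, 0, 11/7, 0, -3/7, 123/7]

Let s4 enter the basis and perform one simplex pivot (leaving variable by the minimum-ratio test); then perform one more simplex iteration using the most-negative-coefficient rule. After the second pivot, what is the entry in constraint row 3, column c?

-11/5

Ratio test on column s4 — row 1: (120/7)/(1/7) = 120; row 2: entry -2/21 ≤ 0; row 3: (73/21)/(10/21) = 73/10; row 4: (89/21)/(5/21) = 89/5. Minimum is 73/10 at row 3 (s3 leaves); pivot element 10/21.
Divide row 3 by 10/21; eliminate column s4 from the other rows.
Second iteration: most negative z-row entry is -71/10 in column b, so b enters.
Ratio test on column b — row 1: (161/10)/(7/10) = 23; row 2: (13/5)/(1/5) = 13; row 3: (73/10)/(11/10) = 73/11; row 4: (5/2)/(1/2) = 5. Minimum is 5 at row 4 (c leaves); pivot element 1/2.
Divide row 4 by 1/2; eliminate column b from the other rows.
After both pivots, the entry at constraint row 3, column c is -11/5.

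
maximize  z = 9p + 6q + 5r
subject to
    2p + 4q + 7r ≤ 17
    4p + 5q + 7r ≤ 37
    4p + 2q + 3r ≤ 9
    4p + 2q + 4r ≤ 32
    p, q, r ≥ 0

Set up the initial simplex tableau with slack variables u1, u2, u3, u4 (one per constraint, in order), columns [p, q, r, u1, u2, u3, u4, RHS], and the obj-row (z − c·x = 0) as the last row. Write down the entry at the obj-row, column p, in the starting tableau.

-9

The obj-row carries the negated objective coefficients: the p entry is -9.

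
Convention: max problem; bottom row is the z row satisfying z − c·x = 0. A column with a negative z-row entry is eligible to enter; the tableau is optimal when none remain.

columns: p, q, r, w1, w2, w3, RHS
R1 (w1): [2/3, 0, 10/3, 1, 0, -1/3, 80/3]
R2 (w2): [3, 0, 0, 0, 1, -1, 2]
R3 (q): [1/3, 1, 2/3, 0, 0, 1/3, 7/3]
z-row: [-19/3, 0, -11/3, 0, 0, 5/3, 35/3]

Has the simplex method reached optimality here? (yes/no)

The z-row has a negative entry -19/3 in column p, so it is not optimal.

no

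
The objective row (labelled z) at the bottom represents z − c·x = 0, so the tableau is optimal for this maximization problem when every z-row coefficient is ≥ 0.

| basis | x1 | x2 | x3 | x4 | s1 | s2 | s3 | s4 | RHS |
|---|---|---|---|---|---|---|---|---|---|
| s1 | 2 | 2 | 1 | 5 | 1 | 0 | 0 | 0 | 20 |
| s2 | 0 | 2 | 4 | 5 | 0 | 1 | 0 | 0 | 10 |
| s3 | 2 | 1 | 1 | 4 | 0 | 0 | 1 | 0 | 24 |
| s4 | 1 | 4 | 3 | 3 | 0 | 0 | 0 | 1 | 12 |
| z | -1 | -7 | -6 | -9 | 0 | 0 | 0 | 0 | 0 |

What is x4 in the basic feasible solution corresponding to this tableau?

x4 is not in the basis, so in the current basic feasible solution x4 = 0.

0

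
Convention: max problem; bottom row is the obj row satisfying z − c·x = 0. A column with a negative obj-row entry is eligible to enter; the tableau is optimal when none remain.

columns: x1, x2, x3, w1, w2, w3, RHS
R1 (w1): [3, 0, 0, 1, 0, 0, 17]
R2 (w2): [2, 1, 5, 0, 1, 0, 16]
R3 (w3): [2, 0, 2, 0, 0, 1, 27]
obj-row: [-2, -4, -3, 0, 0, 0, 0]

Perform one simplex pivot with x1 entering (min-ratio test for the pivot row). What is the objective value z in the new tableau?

Ratio test on column x1 — row 1: 17/3 = 17/3; row 2: 16/2 = 8; row 3: 27/2 = 27/2. Minimum is 17/3 at row 1 (w1 leaves); pivot element 3.
Pivot on row 1; the obj-row RHS becomes 0 − (-2)·(17/3) = 34/3.

34/3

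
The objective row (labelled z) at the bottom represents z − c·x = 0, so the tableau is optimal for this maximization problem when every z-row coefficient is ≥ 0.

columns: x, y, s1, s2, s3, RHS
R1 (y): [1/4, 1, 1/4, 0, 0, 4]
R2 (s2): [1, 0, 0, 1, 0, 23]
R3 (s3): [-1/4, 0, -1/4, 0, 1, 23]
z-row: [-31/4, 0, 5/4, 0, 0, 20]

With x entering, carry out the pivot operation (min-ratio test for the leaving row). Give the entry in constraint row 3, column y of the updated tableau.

1

Ratio test on column x — row 1: 4/(1/4) = 16; row 2: 23/1 = 23; row 3: entry -1/4 ≤ 0. Minimum is 16 at row 1 (y leaves); pivot element 1/4.
Divide row 1 by 1/4; eliminate column x from the other rows.
Row 3 update in column y: 0 − (-1/4)·4 = 1.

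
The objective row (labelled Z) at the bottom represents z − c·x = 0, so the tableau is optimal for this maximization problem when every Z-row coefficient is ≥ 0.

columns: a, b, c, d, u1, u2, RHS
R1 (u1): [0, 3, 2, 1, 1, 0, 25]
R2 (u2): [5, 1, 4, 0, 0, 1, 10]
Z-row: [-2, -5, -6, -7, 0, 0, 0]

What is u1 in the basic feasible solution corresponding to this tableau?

u1 is basic (row 1); its value is the RHS of that row, 25.

25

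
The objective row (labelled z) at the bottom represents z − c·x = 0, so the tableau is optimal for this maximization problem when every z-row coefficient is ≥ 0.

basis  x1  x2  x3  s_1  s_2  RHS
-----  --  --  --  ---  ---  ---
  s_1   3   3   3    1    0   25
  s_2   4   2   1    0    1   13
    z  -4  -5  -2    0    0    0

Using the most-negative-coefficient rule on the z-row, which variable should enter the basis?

x2

Negative z-row entries: x1: -4, x2: -5, x3: -2.
The most negative is -5 in column x2, so x2 enters.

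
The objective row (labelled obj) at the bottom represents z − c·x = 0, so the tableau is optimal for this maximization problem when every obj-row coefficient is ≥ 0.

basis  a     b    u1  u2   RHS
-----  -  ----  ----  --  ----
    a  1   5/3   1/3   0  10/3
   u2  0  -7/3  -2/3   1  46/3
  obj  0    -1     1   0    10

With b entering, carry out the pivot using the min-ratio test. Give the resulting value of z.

Ratio test on column b — row 1: (10/3)/(5/3) = 2; row 2: entry -7/3 ≤ 0. Minimum is 2 at row 1 (a leaves); pivot element 5/3.
Pivot on row 1; the obj-row RHS becomes 10 − (-1)·2 = 12.

12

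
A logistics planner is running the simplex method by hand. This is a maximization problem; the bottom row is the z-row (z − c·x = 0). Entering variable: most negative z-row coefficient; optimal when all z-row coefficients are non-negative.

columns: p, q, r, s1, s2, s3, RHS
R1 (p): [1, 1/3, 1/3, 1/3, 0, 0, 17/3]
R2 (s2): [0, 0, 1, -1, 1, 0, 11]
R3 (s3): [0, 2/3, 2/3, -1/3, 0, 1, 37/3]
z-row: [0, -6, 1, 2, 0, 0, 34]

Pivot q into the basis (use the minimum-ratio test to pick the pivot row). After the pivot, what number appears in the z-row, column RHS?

136

Ratio test on column q — row 1: (17/3)/(1/3) = 17; row 2: entry 0 ≤ 0; row 3: (37/3)/(2/3) = 37/2. Minimum is 17 at row 1 (p leaves); pivot element 1/3.
Divide row 1 by 1/3; eliminate column q from the other rows.
z-row update in column RHS: 34 − (-6)·17 = 136.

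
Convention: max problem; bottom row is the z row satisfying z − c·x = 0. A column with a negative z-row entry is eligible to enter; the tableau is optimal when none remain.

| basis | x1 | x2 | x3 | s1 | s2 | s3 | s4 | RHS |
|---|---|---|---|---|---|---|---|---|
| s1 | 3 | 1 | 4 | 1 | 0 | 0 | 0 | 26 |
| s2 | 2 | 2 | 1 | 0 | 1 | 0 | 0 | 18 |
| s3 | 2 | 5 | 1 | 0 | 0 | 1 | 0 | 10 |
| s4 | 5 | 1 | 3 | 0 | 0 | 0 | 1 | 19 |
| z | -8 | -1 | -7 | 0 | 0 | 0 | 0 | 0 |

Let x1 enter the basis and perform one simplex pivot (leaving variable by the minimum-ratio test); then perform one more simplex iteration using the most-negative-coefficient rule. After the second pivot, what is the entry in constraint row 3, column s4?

Ratio test on column x1 — row 1: 26/3 = 26/3; row 2: 18/2 = 9; row 3: 10/2 = 5; row 4: 19/5 = 19/5. Minimum is 19/5 at row 4 (s4 leaves); pivot element 5.
Divide row 4 by 5; eliminate column x1 from the other rows.
Second iteration: most negative z-row entry is -11/5 in column x3, so x3 enters.
Ratio test on column x3 — row 1: (73/5)/(11/5) = 73/11; row 2: entry -1/5 ≤ 0; row 3: entry -1/5 ≤ 0; row 4: (19/5)/(3/5) = 19/3. Minimum is 19/3 at row 4 (x1 leaves); pivot element 3/5.
Divide row 4 by 3/5; eliminate column x3 from the other rows.
After both pivots, the entry at constraint row 3, column s4 is -1/3.

-1/3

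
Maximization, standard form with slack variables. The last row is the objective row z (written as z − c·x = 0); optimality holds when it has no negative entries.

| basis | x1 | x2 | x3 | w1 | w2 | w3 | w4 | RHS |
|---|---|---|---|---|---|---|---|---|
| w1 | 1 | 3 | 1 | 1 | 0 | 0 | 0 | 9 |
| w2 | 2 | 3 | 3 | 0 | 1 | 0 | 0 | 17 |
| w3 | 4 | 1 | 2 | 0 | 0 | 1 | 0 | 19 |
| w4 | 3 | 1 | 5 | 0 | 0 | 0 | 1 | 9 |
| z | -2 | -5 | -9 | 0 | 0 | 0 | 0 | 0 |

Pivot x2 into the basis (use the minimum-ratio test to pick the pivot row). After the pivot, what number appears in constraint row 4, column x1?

8/3

Ratio test on column x2 — row 1: 9/3 = 3; row 2: 17/3 = 17/3; row 3: 19/1 = 19; row 4: 9/1 = 9. Minimum is 3 at row 1 (w1 leaves); pivot element 3.
Divide row 1 by 3; eliminate column x2 from the other rows.
Row 4 update in column x1: 3 − 1·(1/3) = 8/3.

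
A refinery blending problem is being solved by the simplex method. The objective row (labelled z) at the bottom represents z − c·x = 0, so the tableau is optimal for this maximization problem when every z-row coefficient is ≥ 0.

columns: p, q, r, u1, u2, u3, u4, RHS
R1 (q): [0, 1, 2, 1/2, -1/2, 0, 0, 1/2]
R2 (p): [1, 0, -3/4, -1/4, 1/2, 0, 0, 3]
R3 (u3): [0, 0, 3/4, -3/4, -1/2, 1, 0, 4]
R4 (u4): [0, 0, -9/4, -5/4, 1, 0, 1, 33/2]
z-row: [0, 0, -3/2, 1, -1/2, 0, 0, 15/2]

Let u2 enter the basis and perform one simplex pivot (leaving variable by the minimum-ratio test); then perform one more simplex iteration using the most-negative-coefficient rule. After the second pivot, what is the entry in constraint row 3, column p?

Ratio test on column u2 — row 1: entry -1/2 ≤ 0; row 2: 3/(1/2) = 6; row 3: entry -1/2 ≤ 0; row 4: (33/2)/1 = 33/2. Minimum is 6 at row 2 (p leaves); pivot element 1/2.
Divide row 2 by 1/2; eliminate column u2 from the other rows.
Second iteration: most negative z-row entry is -9/4 in column r, so r enters.
Ratio test on column r — row 1: (7/2)/(5/4) = 14/5; row 2: entry -3/2 ≤ 0; row 3: entry 0 ≤ 0; row 4: entry -3/4 ≤ 0. Minimum is 14/5 at row 1 (q leaves); pivot element 5/4.
Divide row 1 by 5/4; eliminate column r from the other rows.
After both pivots, the entry at constraint row 3, column p is 1.

1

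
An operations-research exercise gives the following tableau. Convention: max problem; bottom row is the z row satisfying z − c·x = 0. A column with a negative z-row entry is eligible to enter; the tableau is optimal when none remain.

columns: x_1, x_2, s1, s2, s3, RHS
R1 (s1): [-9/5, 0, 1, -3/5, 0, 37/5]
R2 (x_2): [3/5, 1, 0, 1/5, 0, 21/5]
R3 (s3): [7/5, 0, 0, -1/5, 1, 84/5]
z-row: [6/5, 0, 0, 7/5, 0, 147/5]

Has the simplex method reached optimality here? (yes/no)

yes

Every z-row coefficient is ≥ 0, so the tableau is optimal.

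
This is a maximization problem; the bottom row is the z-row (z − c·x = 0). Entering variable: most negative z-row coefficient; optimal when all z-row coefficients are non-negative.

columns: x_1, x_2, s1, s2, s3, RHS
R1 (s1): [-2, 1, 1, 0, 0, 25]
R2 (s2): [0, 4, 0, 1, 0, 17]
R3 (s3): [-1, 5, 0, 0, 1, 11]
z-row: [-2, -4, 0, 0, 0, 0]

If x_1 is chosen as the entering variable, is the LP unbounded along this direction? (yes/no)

yes

Every constraint-row entry in column x_1 is ≤ 0, so increasing x_1 is unbounded.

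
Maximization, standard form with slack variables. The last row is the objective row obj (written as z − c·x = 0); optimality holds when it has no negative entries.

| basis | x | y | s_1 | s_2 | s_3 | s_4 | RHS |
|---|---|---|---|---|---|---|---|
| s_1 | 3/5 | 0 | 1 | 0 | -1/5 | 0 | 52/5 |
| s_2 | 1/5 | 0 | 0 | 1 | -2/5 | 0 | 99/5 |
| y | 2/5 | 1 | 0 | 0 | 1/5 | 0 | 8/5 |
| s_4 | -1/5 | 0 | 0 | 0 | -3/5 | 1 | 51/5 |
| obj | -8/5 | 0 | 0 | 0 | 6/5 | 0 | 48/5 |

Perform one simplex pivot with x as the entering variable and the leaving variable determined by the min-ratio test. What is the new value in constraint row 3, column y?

Ratio test on column x — row 1: (52/5)/(3/5) = 52/3; row 2: (99/5)/(1/5) = 99; row 3: (8/5)/(2/5) = 4; row 4: entry -1/5 ≤ 0. Minimum is 4 at row 3 (y leaves); pivot element 2/5.
Divide row 3 by 2/5; eliminate column x from the other rows.
In the new row 3, the y entry is the old entry divided by the pivot: 1/(2/5) = 5/2.

5/2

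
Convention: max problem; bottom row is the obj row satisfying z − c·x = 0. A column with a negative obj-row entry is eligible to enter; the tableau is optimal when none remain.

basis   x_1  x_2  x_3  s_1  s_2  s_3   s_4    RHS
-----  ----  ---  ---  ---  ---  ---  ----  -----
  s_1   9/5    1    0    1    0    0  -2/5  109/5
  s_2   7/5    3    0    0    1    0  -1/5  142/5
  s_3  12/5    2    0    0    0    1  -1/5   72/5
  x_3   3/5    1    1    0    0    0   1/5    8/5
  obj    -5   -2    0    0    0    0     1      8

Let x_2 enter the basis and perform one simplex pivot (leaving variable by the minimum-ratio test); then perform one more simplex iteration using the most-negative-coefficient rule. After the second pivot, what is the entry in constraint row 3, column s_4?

-1

Ratio test on column x_2 — row 1: (109/5)/1 = 109/5; row 2: (142/5)/3 = 142/15; row 3: (72/5)/2 = 36/5; row 4: (8/5)/1 = 8/5. Minimum is 8/5 at row 4 (x_3 leaves); pivot element 1.
Divide row 4 by 1; eliminate column x_2 from the other rows.
Second iteration: most negative obj-row entry is -19/5 in column x_1, so x_1 enters.
Ratio test on column x_1 — row 1: (101/5)/(6/5) = 101/6; row 2: entry -2/5 ≤ 0; row 3: (56/5)/(6/5) = 28/3; row 4: (8/5)/(3/5) = 8/3. Minimum is 8/3 at row 4 (x_2 leaves); pivot element 3/5.
Divide row 4 by 3/5; eliminate column x_1 from the other rows.
After both pivots, the entry at constraint row 3, column s_4 is -1.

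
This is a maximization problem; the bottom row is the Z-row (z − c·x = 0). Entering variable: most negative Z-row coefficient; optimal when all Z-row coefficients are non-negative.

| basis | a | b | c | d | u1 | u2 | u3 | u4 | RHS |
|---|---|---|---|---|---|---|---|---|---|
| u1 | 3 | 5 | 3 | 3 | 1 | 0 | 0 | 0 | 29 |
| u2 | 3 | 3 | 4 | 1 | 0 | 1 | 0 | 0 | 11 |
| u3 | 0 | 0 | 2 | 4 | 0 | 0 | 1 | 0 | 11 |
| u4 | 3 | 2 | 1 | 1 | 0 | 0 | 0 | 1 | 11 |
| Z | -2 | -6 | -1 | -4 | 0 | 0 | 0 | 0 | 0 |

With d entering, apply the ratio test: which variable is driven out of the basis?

u3

Column d entries and ratios — u1: 29/3 = 29/3; u2: 11/1 = 11; u3: 11/4 = 11/4; u4: 11/1 = 11.
Smallest ratio is 11/4 in the row of u3, so u3 leaves.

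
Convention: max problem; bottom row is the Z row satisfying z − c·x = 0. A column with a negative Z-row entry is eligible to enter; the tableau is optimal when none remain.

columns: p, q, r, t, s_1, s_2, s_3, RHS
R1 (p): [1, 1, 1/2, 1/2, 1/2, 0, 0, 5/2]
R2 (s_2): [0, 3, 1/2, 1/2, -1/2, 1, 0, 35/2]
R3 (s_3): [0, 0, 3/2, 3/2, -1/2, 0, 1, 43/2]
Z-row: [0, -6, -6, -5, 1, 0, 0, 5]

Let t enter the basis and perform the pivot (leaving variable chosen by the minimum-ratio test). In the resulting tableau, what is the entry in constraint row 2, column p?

Ratio test on column t — row 1: (5/2)/(1/2) = 5; row 2: (35/2)/(1/2) = 35; row 3: (43/2)/(3/2) = 43/3. Minimum is 5 at row 1 (p leaves); pivot element 1/2.
Divide row 1 by 1/2; eliminate column t from the other rows.
Row 2 update in column p: 0 − (1/2)·2 = -1.

-1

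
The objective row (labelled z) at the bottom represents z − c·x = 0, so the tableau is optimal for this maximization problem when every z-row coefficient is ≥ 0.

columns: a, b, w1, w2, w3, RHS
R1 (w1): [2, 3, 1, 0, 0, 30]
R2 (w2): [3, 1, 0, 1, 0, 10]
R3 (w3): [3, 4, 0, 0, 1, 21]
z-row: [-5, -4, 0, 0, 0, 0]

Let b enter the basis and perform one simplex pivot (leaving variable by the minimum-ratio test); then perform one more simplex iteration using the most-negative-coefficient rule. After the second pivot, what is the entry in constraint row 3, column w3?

Ratio test on column b — row 1: 30/3 = 10; row 2: 10/1 = 10; row 3: 21/4 = 21/4. Minimum is 21/4 at row 3 (w3 leaves); pivot element 4.
Divide row 3 by 4; eliminate column b from the other rows.
Second iteration: most negative z-row entry is -2 in column a, so a enters.
Ratio test on column a — row 1: entry -1/4 ≤ 0; row 2: (19/4)/(9/4) = 19/9; row 3: (21/4)/(3/4) = 7. Minimum is 19/9 at row 2 (w2 leaves); pivot element 9/4.
Divide row 2 by 9/4; eliminate column a from the other rows.
After both pivots, the entry at constraint row 3, column w3 is 1/3.

1/3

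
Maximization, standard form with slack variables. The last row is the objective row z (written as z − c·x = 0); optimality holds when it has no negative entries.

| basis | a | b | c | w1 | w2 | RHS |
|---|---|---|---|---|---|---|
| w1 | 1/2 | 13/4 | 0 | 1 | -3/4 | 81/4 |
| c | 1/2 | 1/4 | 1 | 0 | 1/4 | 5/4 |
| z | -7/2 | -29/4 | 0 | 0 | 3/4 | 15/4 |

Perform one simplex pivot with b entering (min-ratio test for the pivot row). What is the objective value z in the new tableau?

Ratio test on column b — row 1: (81/4)/(13/4) = 81/13; row 2: (5/4)/(1/4) = 5. Minimum is 5 at row 2 (c leaves); pivot element 1/4.
Pivot on row 2; the z-row RHS becomes 15/4 − (-29/4)·5 = 40.

40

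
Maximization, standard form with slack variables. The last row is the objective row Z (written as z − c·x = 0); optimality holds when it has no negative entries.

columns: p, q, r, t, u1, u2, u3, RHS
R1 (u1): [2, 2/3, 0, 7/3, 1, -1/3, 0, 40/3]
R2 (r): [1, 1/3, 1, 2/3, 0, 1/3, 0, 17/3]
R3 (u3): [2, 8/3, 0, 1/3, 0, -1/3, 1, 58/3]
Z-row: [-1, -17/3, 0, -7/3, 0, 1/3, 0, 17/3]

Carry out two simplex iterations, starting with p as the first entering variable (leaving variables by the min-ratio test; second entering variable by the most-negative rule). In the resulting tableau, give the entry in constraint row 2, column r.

4/3

Ratio test on column p — row 1: (40/3)/2 = 20/3; row 2: (17/3)/1 = 17/3; row 3: (58/3)/2 = 29/3. Minimum is 17/3 at row 2 (r leaves); pivot element 1.
Divide row 2 by 1; eliminate column p from the other rows.
Second iteration: most negative Z-row entry is -16/3 in column q, so q enters.
Ratio test on column q — row 1: entry 0 ≤ 0; row 2: (17/3)/(1/3) = 17; row 3: 8/2 = 4. Minimum is 4 at row 3 (u3 leaves); pivot element 2.
Divide row 3 by 2; eliminate column q from the other rows.
After both pivots, the entry at constraint row 2, column r is 4/3.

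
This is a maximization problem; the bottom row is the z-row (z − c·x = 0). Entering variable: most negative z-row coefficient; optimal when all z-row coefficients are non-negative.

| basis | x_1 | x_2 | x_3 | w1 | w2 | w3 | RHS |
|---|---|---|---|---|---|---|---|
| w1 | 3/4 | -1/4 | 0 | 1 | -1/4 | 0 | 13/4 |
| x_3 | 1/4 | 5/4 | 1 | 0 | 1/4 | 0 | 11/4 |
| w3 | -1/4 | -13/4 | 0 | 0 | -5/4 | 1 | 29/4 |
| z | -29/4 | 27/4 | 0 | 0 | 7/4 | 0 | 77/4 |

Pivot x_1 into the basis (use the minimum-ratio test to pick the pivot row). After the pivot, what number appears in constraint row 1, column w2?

Ratio test on column x_1 — row 1: (13/4)/(3/4) = 13/3; row 2: (11/4)/(1/4) = 11; row 3: entry -1/4 ≤ 0. Minimum is 13/3 at row 1 (w1 leaves); pivot element 3/4.
Divide row 1 by 3/4; eliminate column x_1 from the other rows.
In the new row 1, the w2 entry is the old entry divided by the pivot: (-1/4)/(3/4) = -1/3.

-1/3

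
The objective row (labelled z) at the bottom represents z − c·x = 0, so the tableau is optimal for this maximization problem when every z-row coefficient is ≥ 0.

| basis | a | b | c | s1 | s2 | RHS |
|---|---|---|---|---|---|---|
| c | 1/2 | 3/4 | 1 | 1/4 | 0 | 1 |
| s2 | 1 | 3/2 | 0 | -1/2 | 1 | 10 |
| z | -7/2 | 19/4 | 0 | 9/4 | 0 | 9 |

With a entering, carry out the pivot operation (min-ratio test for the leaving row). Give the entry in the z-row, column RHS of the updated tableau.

16

Ratio test on column a — row 1: 1/(1/2) = 2; row 2: 10/1 = 10. Minimum is 2 at row 1 (c leaves); pivot element 1/2.
Divide row 1 by 1/2; eliminate column a from the other rows.
z-row update in column RHS: 9 − (-7/2)·2 = 16.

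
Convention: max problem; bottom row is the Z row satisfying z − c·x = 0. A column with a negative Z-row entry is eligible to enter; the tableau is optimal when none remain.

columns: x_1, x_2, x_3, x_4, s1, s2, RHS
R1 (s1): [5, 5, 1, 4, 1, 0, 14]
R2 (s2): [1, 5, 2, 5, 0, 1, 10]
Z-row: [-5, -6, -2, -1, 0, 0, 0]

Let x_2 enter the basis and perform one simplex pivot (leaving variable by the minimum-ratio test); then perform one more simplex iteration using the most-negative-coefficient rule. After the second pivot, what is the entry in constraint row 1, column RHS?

Ratio test on column x_2 — row 1: 14/5 = 14/5; row 2: 10/5 = 2. Minimum is 2 at row 2 (s2 leaves); pivot element 5.
Divide row 2 by 5; eliminate column x_2 from the other rows.
Second iteration: most negative Z-row entry is -19/5 in column x_1, so x_1 enters.
Ratio test on column x_1 — row 1: 4/4 = 1; row 2: 2/(1/5) = 10. Minimum is 1 at row 1 (s1 leaves); pivot element 4.
Divide row 1 by 4; eliminate column x_1 from the other rows.
After both pivots, the entry at constraint row 1, column RHS is 1.

1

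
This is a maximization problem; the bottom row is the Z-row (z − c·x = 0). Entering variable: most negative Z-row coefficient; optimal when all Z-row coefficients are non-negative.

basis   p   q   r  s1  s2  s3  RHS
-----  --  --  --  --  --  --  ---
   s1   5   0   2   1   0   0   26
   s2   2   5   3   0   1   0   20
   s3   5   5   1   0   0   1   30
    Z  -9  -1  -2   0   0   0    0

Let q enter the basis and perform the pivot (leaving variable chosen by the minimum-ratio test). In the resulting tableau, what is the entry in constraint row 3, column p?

3

Ratio test on column q — row 1: entry 0 ≤ 0; row 2: 20/5 = 4; row 3: 30/5 = 6. Minimum is 4 at row 2 (s2 leaves); pivot element 5.
Divide row 2 by 5; eliminate column q from the other rows.
Row 3 update in column p: 5 − 5·(2/5) = 3.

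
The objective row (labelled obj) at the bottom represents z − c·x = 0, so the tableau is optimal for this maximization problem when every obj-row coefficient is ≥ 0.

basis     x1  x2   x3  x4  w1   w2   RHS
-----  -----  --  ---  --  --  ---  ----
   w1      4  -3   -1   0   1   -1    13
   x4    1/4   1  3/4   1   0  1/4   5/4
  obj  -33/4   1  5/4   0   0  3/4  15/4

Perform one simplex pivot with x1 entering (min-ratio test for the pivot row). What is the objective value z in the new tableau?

489/16

Ratio test on column x1 — row 1: 13/4 = 13/4; row 2: (5/4)/(1/4) = 5. Minimum is 13/4 at row 1 (w1 leaves); pivot element 4.
Pivot on row 1; the obj-row RHS becomes 15/4 − (-33/4)·(13/4) = 489/16.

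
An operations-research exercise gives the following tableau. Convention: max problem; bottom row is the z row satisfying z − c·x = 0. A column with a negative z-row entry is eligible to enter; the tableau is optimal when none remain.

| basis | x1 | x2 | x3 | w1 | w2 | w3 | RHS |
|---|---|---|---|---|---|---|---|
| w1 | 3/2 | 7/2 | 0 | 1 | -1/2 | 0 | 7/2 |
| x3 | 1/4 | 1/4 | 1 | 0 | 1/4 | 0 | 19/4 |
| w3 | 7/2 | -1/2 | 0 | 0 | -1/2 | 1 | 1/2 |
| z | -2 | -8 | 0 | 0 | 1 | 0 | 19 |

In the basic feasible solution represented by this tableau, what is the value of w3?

w3 is basic (row 3); its value is the RHS of that row, 1/2.

1/2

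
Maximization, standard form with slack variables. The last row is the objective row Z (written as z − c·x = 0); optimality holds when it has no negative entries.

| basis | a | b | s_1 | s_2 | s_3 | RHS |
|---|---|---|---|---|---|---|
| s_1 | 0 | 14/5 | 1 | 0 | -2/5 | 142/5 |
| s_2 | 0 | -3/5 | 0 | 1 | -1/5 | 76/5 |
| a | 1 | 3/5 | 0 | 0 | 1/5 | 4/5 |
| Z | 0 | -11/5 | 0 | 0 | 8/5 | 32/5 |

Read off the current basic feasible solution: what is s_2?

76/5

s_2 is basic (row 2); its value is the RHS of that row, 76/5.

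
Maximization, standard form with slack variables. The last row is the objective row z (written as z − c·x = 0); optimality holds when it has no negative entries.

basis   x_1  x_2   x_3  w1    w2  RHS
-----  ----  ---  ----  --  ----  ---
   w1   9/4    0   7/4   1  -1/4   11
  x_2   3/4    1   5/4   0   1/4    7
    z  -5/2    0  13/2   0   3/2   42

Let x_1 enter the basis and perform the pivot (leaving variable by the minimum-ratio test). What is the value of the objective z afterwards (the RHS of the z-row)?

488/9

Ratio test on column x_1 — row 1: 11/(9/4) = 44/9; row 2: 7/(3/4) = 28/3. Minimum is 44/9 at row 1 (w1 leaves); pivot element 9/4.
Pivot on row 1; the z-row RHS becomes 42 − (-5/2)·(44/9) = 488/9.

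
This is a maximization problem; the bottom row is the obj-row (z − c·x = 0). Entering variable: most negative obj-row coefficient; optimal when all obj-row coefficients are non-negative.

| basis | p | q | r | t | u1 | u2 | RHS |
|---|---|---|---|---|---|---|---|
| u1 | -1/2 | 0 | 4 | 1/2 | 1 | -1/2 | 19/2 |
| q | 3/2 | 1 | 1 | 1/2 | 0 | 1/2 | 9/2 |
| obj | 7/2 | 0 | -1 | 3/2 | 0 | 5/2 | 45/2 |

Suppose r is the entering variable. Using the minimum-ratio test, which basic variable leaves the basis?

Column r entries and ratios — u1: (19/2)/4 = 19/8; q: (9/2)/1 = 9/2.
Smallest ratio is 19/8 in the row of u1, so u1 leaves.

u1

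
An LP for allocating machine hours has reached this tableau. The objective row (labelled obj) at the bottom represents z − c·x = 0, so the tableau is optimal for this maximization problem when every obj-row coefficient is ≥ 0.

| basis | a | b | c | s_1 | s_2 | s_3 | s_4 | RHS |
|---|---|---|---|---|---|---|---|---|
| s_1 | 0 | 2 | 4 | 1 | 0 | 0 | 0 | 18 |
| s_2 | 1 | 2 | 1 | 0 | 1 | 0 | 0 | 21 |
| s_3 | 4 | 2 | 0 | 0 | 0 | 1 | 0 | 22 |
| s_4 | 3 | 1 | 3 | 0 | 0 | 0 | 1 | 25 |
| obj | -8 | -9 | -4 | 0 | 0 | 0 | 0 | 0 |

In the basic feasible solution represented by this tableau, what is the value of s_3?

s_3 is basic (row 3); its value is the RHS of that row, 22.

22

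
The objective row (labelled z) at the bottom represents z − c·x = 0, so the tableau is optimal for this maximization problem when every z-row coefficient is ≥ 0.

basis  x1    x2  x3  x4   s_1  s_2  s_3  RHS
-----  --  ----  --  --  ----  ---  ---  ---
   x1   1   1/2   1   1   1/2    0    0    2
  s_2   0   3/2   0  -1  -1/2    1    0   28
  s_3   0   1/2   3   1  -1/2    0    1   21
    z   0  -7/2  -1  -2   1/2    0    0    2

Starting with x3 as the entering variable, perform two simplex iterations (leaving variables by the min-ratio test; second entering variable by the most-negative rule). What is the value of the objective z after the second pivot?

16

Ratio test on column x3 — row 1: 2/1 = 2; row 2: entry 0 ≤ 0; row 3: 21/3 = 7. Minimum is 2 at row 1 (x1 leaves); pivot element 1.
Pivot on row 1; the z-row RHS becomes 2 − (-1)·2 = 4.
Next entering variable (most negative z-row entry -3): x2.
Ratio test on column x2 — row 1: 2/(1/2) = 4; row 2: 28/(3/2) = 56/3; row 3: entry -1 ≤ 0. Minimum is 4 at row 1 (x3 leaves); pivot element 1/2.
After the second pivot the z-row RHS is 4 − (-3)·4 = 16.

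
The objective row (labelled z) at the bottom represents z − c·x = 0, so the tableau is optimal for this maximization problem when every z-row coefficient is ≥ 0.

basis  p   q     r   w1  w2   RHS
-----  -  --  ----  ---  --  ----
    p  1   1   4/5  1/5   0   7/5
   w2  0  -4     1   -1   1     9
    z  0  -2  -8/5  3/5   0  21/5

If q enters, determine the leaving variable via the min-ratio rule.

Column q entries and ratios — p: (7/5)/1 = 7/5; w2: -4 ≤ 0, skip.
Smallest ratio is 7/5 in the row of p, so p leaves.

p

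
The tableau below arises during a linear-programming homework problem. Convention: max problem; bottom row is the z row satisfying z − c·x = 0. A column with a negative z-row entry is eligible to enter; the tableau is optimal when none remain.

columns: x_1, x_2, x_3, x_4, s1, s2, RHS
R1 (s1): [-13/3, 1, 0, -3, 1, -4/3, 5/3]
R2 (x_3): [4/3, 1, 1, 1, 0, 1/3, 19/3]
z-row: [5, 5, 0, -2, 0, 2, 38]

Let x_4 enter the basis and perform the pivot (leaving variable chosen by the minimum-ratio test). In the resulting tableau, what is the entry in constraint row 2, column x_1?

4/3

Ratio test on column x_4 — row 1: entry -3 ≤ 0; row 2: (19/3)/1 = 19/3. Minimum is 19/3 at row 2 (x_3 leaves); pivot element 1.
Divide row 2 by 1; eliminate column x_4 from the other rows.
In the new row 2, the x_1 entry is the old entry divided by the pivot: (4/3)/1 = 4/3.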